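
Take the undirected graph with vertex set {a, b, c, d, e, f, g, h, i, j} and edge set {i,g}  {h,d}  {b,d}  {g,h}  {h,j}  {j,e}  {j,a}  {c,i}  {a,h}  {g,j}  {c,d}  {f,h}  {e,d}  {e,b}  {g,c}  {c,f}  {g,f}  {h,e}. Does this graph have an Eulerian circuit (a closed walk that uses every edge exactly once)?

Degrees: a:2, b:2, c:4, d:4, e:4, f:3, g:5, h:6, i:2, j:4
Vertices with odd degree: f, g. An Eulerian circuit requires all degrees even.

No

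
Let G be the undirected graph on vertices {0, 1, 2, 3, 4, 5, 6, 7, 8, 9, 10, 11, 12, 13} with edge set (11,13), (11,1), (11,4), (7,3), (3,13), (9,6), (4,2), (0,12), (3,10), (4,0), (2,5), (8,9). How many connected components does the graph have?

Component: {6, 8, 9}
Component: {0, 1, 2, 3, 4, 5, 7, 10, 11, 12, 13}

2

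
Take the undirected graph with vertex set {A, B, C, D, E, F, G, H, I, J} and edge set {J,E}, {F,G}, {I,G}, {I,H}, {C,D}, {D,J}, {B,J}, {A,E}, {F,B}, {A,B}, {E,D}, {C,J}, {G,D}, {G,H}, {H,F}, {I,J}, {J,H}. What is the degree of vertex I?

Neighbors of I: G, H, J.

3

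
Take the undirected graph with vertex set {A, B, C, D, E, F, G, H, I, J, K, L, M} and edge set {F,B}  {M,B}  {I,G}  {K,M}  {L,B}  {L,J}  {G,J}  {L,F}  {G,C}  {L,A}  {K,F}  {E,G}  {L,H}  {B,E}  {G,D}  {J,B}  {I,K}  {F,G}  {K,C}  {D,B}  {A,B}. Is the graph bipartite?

No

F-L-B-F is an odd cycle (length 3), and a bipartite graph can contain only even cycles.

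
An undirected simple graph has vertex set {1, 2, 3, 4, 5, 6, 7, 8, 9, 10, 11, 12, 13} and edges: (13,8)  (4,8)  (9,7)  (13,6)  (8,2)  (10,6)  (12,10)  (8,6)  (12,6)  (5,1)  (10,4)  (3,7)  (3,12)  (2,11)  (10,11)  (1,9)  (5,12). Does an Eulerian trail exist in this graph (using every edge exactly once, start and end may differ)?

Degrees: 1:2, 2:2, 3:2, 4:2, 5:2, 6:4, 7:2, 8:4, 9:2, 10:4, 11:2, 12:4, 13:2
Odd-degree vertices: none (0 total).
The non-isolated vertices are connected and exactly 0 have odd degree, so an Eulerian trail exists.

Yes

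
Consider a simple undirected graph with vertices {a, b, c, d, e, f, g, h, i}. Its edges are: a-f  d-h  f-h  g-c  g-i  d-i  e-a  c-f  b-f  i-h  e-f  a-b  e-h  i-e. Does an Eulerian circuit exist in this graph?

No

Degrees: a:3, b:2, c:2, d:2, e:4, f:5, g:2, h:4, i:4
a, f have odd degree; an Eulerian circuit needs every degree to be even, so none exists.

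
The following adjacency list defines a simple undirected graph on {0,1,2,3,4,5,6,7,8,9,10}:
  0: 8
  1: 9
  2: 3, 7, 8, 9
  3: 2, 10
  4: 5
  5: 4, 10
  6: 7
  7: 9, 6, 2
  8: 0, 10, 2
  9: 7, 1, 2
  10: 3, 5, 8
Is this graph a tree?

The graph has 11 vertices and 12 edges.
A tree on 11 vertices has exactly 10 edges; this graph has 12, so it contains a cycle and is not a tree.

No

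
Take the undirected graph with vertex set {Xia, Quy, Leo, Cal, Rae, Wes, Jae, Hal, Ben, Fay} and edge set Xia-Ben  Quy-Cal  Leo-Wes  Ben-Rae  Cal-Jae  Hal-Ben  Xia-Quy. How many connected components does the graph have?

3

Component: {Fay}
Component: {Leo, Wes}
Component: {Xia, Quy, Cal, Rae, Jae, Hal, Ben}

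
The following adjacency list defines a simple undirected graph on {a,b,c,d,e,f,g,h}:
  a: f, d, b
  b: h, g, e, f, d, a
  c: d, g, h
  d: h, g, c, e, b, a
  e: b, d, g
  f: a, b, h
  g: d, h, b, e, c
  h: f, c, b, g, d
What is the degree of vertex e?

3

Neighbors of e: b, d, g.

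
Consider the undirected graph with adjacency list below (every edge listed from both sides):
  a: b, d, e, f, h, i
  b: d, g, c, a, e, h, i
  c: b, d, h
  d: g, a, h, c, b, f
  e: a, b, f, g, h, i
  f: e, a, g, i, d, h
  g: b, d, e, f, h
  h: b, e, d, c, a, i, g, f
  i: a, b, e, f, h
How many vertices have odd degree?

Degrees: a:6, b:7, c:3, d:6, e:6, f:6, g:5, h:8, i:5
Odd-degree vertices: b, c, g, i.

4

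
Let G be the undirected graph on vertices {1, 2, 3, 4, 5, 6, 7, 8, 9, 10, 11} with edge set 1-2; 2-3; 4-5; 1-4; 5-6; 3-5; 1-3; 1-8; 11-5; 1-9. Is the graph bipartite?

No

3-2-1-3 is an odd cycle (length 3), and a bipartite graph can contain only even cycles.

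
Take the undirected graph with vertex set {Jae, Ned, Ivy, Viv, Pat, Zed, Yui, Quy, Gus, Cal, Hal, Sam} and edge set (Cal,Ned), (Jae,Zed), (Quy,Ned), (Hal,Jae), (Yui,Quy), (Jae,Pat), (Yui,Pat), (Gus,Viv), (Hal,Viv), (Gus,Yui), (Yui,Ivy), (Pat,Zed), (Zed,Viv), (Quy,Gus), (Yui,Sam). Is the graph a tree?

No

The graph has 12 vertices and 15 edges.
A tree on 12 vertices has exactly 11 edges; this graph has 15, so it contains a cycle and is not a tree.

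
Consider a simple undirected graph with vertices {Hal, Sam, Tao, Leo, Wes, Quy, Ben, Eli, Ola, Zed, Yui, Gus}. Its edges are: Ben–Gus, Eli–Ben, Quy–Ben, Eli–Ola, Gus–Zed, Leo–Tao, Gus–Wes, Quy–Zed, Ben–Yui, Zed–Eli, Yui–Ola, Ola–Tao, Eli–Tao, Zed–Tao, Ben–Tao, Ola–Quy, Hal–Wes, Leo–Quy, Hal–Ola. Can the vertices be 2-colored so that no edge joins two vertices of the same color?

No

The cycle Eli-Tao-Ola-Eli has length 3, which is odd, so the graph is not bipartite.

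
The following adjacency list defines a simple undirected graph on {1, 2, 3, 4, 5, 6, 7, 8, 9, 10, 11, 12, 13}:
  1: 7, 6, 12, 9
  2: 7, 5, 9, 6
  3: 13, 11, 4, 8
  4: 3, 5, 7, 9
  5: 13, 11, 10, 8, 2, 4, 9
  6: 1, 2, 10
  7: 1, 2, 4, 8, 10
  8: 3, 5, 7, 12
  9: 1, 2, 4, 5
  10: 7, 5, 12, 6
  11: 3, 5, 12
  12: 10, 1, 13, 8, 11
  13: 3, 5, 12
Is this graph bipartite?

No

The cycle 5-9-2-5 has length 3, which is odd, so the graph is not bipartite.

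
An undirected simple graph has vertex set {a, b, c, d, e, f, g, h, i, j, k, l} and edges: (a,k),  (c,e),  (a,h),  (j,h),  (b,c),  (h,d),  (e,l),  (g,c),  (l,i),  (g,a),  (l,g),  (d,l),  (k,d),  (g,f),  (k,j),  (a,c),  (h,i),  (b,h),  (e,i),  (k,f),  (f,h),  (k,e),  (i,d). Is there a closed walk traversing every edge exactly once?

Degrees: a:4, b:2, c:4, d:4, e:4, f:3, g:4, h:6, i:4, j:2, k:5, l:4
Vertices with odd degree: f, k. An Eulerian circuit requires all degrees even.

No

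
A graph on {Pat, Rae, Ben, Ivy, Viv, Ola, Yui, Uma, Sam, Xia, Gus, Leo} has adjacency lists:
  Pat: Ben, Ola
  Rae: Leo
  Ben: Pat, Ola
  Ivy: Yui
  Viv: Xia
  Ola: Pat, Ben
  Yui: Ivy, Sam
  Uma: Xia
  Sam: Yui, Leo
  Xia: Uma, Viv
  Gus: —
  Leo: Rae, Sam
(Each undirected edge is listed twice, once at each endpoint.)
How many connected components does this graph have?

4

Component: {Gus}
Component: {Pat, Ben, Ola}
Component: {Viv, Uma, Xia}
Component: {Rae, Ivy, Yui, Sam, Leo}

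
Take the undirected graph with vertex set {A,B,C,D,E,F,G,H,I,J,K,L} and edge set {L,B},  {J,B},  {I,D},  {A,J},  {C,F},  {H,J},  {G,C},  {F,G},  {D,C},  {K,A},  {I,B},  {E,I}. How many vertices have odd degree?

8

Degrees: A:2, B:3, C:3, D:2, E:1, F:2, G:2, H:1, I:3, J:3, K:1, L:1
Odd-degree vertices: B, C, E, H, I, J, K, L.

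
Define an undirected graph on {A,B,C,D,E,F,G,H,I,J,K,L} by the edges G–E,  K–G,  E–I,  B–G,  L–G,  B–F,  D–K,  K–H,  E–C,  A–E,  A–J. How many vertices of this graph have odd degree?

8

Degrees: A:2, B:2, C:1, D:1, E:4, F:1, G:4, H:1, I:1, J:1, K:3, L:1
Odd-degree vertices: C, D, F, H, I, J, K, L.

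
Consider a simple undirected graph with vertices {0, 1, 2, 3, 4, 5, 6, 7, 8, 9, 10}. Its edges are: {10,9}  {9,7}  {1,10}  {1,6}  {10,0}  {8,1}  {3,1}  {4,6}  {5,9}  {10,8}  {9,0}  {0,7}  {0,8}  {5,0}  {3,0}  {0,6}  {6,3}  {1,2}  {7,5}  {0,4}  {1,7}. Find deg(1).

6

Neighbors of 1: 2, 3, 6, 7, 8, 10.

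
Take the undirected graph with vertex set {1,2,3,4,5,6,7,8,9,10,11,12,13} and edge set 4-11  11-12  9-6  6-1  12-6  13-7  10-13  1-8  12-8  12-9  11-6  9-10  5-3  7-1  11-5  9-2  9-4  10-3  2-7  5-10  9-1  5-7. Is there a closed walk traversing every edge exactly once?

Yes

Degrees: 1:4, 2:2, 3:2, 4:2, 5:4, 6:4, 7:4, 8:2, 9:6, 10:4, 11:4, 12:4, 13:2
Every vertex has even degree and the edges form a single connected piece, so an Eulerian circuit exists.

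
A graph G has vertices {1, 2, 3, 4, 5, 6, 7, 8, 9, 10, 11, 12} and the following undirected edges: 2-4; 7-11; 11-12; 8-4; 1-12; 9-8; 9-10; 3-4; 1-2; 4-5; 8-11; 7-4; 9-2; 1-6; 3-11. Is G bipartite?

Yes

Partition the vertices as {2, 3, 5, 6, 7, 8, 10, 12} vs {1, 4, 9, 11}. Each listed edge has one endpoint in each part, so the graph is bipartite.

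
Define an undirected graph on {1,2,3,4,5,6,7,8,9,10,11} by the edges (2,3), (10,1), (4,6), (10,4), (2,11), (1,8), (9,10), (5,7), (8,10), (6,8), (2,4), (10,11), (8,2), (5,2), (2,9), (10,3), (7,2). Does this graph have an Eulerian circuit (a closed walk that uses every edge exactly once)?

Degrees: 1:2, 2:7, 3:2, 4:3, 5:2, 6:2, 7:2, 8:4, 9:2, 10:6, 11:2
Vertices with odd degree: 2, 4. An Eulerian circuit requires all degrees even.

No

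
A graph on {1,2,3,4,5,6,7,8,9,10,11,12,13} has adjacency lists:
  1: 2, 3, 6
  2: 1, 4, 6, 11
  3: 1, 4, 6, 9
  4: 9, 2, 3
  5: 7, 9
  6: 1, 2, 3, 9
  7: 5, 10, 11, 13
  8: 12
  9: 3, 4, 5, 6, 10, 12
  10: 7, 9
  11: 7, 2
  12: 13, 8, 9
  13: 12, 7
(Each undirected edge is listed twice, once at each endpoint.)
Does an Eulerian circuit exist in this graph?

No

Degrees: 1:3, 2:4, 3:4, 4:3, 5:2, 6:4, 7:4, 8:1, 9:6, 10:2, 11:2, 12:3, 13:2
1, 4, 8, 12 have odd degree; an Eulerian circuit needs every degree to be even, so none exists.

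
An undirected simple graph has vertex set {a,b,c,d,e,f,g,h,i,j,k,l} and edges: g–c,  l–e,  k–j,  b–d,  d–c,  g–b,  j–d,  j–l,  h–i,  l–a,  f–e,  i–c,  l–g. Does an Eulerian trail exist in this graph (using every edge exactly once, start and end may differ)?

Degrees: a:1, b:2, c:3, d:3, e:2, f:1, g:3, h:1, i:2, j:3, k:1, l:4
Odd-degree vertices: a, c, d, f, g, h, j, k (8 total).
An Eulerian trail requires 0 or 2 odd-degree vertices; here there are 8.

No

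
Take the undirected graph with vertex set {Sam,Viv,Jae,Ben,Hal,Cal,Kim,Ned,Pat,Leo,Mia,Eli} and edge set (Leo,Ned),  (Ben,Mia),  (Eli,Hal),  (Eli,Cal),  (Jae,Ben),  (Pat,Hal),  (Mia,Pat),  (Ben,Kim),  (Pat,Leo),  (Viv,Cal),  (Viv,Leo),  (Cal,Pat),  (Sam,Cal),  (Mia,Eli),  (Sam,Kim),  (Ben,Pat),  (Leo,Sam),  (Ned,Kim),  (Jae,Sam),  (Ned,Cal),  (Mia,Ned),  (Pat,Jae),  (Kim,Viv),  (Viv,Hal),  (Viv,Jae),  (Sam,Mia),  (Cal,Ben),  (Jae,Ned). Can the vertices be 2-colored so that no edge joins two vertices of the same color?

Pat-Ben-Cal-Pat is an odd cycle (length 3), and a bipartite graph can contain only even cycles.

No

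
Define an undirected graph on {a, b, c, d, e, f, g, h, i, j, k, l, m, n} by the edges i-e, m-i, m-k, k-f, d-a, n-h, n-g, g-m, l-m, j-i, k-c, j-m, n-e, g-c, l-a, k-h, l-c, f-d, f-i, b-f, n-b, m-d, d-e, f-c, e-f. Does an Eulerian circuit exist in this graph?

No

Degrees: a:2, b:2, c:4, d:4, e:4, f:6, g:3, h:2, i:4, j:2, k:4, l:3, m:6, n:4
Vertices with odd degree: g, l. An Eulerian circuit requires all degrees even.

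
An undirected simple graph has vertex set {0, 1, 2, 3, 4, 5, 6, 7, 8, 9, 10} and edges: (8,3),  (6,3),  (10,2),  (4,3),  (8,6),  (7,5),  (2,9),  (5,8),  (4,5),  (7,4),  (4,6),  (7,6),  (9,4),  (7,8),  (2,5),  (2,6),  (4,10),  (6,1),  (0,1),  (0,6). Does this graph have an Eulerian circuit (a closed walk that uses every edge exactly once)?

No

Degrees: 0:2, 1:2, 2:4, 3:3, 4:6, 5:4, 6:7, 7:4, 8:4, 9:2, 10:2
3, 6 have odd degree; an Eulerian circuit needs every degree to be even, so none exists.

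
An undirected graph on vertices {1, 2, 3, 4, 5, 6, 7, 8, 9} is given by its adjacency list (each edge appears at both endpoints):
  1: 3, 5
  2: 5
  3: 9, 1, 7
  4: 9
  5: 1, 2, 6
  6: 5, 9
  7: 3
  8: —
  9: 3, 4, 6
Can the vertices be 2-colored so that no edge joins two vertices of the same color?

No

The cycle 6-5-1-3-9-6 has length 5, which is odd, so the graph is not bipartite.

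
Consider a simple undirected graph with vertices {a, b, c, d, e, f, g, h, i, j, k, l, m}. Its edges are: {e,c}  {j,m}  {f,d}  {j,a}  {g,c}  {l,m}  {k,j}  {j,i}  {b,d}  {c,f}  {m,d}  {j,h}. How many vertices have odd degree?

Degrees: a:1, b:1, c:3, d:3, e:1, f:2, g:1, h:1, i:1, j:5, k:1, l:1, m:3
Odd-degree vertices: a, b, c, d, e, g, h, i, j, k, l, m.

12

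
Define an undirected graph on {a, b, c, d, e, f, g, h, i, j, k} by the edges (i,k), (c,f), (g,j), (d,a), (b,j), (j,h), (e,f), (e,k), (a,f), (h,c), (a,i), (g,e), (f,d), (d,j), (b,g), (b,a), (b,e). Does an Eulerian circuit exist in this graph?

Degrees: a:4, b:4, c:2, d:3, e:4, f:4, g:3, h:2, i:2, j:4, k:2
Vertices with odd degree: d, g. An Eulerian circuit requires all degrees even.

No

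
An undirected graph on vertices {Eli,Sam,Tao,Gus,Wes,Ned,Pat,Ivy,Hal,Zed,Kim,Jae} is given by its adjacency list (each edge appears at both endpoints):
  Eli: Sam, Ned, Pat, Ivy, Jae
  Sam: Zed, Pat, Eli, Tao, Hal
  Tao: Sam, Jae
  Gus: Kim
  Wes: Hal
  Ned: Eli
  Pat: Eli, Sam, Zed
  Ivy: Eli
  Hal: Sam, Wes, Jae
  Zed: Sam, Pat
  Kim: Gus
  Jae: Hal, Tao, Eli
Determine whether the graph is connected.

Component: {Gus, Kim}
Component: {Eli, Sam, Tao, Wes, Ned, Pat, Ivy, Hal, Zed, Jae}
There are 2 separate components, so the graph is not connected.

No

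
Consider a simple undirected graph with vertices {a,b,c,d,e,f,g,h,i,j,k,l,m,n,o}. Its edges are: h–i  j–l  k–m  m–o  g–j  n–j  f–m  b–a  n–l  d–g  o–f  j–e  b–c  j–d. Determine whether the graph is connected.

Component: {h, i}
Component: {a, b, c}
Component: {f, k, m, o}
Component: {d, e, g, j, l, n}
No edge joins these 4 groups, so the graph is disconnected.

No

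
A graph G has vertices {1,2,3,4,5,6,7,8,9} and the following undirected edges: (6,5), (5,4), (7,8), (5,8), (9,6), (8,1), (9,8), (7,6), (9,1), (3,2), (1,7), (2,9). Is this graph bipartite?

No

The cycle 8-1-9-8 has length 3, which is odd, so the graph is not bipartite.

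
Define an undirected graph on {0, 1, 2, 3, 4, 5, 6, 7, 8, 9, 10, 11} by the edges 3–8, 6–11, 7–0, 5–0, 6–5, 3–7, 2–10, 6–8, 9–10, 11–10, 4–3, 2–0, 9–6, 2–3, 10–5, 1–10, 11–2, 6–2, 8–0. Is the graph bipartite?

No

The cycle 10-2-11-10 has length 3, which is odd, so the graph is not bipartite.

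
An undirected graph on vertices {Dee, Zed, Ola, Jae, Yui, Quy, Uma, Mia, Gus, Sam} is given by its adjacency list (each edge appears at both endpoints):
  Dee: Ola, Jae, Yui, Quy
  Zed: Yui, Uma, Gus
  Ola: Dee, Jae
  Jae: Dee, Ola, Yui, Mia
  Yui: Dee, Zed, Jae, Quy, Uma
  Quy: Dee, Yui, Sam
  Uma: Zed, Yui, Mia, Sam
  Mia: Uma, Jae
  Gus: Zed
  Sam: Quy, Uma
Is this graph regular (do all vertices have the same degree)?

Degrees: Dee:4, Zed:3, Ola:2, Jae:4, Yui:5, Quy:3, Uma:4, Mia:2, Gus:1, Sam:2
Vertex Gus has degree 1 while Yui has degree 5, so the graph is not regular.

No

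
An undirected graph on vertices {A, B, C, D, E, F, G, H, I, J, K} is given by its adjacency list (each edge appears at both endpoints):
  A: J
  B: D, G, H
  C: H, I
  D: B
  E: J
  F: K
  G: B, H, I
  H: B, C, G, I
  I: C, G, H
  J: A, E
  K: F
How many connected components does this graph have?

3

Component: {F, K}
Component: {A, E, J}
Component: {B, C, D, G, H, I}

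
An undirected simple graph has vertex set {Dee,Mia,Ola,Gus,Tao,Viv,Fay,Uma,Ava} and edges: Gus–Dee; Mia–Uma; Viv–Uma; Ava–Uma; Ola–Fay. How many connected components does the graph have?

4

Component: {Tao}
Component: {Dee, Gus}
Component: {Ola, Fay}
Component: {Mia, Viv, Uma, Ava}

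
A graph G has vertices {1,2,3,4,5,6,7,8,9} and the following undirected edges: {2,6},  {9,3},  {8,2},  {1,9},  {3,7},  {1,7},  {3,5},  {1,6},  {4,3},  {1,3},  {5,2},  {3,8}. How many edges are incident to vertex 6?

Neighbors of 6: 1, 2.

2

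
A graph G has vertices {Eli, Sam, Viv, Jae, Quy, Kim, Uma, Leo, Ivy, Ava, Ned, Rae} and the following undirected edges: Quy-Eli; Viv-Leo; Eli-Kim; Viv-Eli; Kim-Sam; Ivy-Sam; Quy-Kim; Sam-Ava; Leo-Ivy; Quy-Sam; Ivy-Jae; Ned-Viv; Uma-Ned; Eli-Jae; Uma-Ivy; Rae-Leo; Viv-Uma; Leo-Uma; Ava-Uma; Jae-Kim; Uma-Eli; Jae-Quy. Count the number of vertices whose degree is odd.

Degrees: Eli:5, Sam:4, Viv:4, Jae:4, Quy:4, Kim:4, Uma:6, Leo:4, Ivy:4, Ava:2, Ned:2, Rae:1
Odd-degree vertices: Eli, Rae.

2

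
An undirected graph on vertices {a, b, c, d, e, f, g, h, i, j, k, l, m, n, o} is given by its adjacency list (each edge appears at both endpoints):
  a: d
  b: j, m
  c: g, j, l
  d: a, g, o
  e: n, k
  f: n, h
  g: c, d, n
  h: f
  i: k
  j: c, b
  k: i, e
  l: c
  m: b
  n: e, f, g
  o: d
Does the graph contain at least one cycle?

The graph has 15 vertices, 14 edges, and 1 connected component.
A forest on 15 vertices with 1 component has exactly 14 edges, which matches — so no cycle.

No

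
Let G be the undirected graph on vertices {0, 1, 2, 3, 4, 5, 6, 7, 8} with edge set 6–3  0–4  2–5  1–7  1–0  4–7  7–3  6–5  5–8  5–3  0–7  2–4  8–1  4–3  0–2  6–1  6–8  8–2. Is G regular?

Yes

Degrees: 0:4, 1:4, 2:4, 3:4, 4:4, 5:4, 6:4, 7:4, 8:4
Every vertex has degree 4, so the graph is 4-regular.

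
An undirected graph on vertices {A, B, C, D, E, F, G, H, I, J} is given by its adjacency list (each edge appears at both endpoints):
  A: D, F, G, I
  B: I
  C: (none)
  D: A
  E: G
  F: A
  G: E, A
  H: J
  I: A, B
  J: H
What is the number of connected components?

Component: {C}
Component: {H, J}
Component: {A, B, D, E, F, G, I}

3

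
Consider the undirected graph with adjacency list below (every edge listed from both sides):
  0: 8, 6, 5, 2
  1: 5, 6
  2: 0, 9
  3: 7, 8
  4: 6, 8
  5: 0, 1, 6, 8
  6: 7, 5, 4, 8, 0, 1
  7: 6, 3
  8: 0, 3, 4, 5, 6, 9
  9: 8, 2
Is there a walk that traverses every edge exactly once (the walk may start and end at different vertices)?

Yes

Degrees: 0:4, 1:2, 2:2, 3:2, 4:2, 5:4, 6:6, 7:2, 8:6, 9:2
Odd-degree vertices: none (0 total).
With 0 odd-degree vertices and all edges in one connected piece, an Eulerian trail exists.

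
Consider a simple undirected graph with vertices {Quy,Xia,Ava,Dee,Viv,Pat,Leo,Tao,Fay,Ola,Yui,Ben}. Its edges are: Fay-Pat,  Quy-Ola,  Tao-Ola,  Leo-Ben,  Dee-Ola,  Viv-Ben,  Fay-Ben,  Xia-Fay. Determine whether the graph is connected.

No

Component: {Ava}
Component: {Yui}
Component: {Quy, Dee, Tao, Ola}
Component: {Xia, Viv, Pat, Leo, Fay, Ben}
There are 4 separate components, so the graph is not connected.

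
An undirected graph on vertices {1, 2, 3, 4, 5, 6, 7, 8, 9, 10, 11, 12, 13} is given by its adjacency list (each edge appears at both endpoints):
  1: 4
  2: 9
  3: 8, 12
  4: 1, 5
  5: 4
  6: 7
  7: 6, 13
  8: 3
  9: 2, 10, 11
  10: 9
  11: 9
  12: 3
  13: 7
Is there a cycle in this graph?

No

|V| = 13, |E| = 9, number of components = 4.
A forest on 13 vertices with 4 components has exactly 9 edges, which matches — so no cycle.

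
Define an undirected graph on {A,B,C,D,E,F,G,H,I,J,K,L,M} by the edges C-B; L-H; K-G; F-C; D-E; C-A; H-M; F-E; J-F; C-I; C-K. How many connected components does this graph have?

2

Component: {H, L, M}
Component: {A, B, C, D, E, F, G, I, J, K}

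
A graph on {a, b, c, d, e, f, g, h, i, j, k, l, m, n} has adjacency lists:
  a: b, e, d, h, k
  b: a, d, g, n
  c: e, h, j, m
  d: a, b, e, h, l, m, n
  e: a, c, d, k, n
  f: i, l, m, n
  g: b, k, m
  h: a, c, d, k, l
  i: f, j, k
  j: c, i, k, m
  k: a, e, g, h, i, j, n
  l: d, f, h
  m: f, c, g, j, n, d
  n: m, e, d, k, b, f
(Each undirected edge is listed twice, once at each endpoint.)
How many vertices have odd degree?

Degrees: a:5, b:4, c:4, d:7, e:5, f:4, g:3, h:5, i:3, j:4, k:7, l:3, m:6, n:6
Odd-degree vertices: a, d, e, g, h, i, k, l.

8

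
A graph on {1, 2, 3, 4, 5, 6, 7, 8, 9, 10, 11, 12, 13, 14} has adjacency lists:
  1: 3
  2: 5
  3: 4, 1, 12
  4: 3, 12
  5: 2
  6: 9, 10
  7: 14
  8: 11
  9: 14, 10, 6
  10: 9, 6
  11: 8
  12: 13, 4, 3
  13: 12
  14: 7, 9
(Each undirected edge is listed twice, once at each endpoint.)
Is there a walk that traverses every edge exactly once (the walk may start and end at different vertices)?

Degrees: 1:1, 2:1, 3:3, 4:2, 5:1, 6:2, 7:1, 8:1, 9:3, 10:2, 11:1, 12:3, 13:1, 14:2
Odd-degree vertices: 1, 2, 3, 5, 7, 8, 9, 11, 12, 13 (10 total).
An Eulerian trail requires 0 or 2 odd-degree vertices; here there are 10.

No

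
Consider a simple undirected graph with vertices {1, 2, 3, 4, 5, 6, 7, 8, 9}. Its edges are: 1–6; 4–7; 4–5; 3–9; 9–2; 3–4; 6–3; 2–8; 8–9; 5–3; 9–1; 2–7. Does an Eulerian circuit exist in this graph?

Degrees: 1:2, 2:3, 3:4, 4:3, 5:2, 6:2, 7:2, 8:2, 9:4
2, 4 have odd degree; an Eulerian circuit needs every degree to be even, so none exists.

No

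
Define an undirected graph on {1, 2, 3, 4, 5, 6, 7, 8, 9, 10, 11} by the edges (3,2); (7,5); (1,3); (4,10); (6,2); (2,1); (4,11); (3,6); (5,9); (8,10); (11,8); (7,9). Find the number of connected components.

3

Component: {5, 7, 9}
Component: {1, 2, 3, 6}
Component: {4, 8, 10, 11}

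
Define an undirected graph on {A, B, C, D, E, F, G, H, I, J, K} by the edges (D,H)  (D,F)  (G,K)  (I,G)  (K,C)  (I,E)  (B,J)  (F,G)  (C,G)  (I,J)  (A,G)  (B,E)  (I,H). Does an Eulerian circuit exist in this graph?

No

Degrees: A:1, B:2, C:2, D:2, E:2, F:2, G:5, H:2, I:4, J:2, K:2
A, G have odd degree; an Eulerian circuit needs every degree to be even, so none exists.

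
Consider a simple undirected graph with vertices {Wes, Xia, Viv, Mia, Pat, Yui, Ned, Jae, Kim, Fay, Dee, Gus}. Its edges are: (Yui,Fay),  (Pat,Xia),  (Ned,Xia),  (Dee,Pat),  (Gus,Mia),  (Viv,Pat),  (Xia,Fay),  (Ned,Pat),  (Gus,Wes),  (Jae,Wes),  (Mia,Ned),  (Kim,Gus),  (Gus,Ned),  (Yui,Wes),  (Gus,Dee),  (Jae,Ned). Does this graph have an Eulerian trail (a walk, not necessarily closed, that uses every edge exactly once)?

No

Degrees: Wes:3, Xia:3, Viv:1, Mia:2, Pat:4, Yui:2, Ned:5, Jae:2, Kim:1, Fay:2, Dee:2, Gus:5
Odd-degree vertices: Wes, Xia, Viv, Ned, Kim, Gus (6 total).
An Eulerian trail requires 0 or 2 odd-degree vertices; here there are 6.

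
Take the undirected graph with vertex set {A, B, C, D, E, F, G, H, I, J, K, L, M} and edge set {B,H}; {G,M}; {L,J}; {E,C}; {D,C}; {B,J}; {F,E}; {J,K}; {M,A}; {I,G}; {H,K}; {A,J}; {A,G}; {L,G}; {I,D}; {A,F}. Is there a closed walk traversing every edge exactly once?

Yes

Degrees: A:4, B:2, C:2, D:2, E:2, F:2, G:4, H:2, I:2, J:4, K:2, L:2, M:2
All degrees are even and the non-isolated vertices are connected — an Eulerian circuit exists.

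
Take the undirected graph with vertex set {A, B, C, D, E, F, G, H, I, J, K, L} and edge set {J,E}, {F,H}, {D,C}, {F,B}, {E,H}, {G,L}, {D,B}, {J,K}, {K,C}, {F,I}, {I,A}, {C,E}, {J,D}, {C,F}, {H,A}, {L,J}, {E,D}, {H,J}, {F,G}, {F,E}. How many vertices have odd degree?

2

Degrees: A:2, B:2, C:4, D:4, E:5, F:6, G:2, H:4, I:2, J:5, K:2, L:2
Odd-degree vertices: E, J.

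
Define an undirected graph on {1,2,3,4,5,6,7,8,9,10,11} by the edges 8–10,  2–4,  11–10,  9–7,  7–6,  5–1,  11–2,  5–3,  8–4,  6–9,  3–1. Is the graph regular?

Yes

Degrees: 1:2, 2:2, 3:2, 4:2, 5:2, 6:2, 7:2, 8:2, 9:2, 10:2, 11:2
All degrees equal 2; the graph is regular.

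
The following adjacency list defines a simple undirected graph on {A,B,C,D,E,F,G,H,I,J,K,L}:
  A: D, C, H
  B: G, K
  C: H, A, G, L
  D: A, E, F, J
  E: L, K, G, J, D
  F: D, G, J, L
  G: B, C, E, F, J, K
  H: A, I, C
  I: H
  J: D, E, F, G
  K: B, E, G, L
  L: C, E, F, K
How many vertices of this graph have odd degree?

4

Degrees: A:3, B:2, C:4, D:4, E:5, F:4, G:6, H:3, I:1, J:4, K:4, L:4
Odd-degree vertices: A, E, H, I.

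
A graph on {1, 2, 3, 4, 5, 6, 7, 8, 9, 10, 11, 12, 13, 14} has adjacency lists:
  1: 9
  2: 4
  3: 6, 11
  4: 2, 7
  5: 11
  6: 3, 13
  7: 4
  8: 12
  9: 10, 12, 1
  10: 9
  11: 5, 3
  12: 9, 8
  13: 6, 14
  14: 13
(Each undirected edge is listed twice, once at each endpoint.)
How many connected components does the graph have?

3

Component: {2, 4, 7}
Component: {1, 8, 9, 10, 12}
Component: {3, 5, 6, 11, 13, 14}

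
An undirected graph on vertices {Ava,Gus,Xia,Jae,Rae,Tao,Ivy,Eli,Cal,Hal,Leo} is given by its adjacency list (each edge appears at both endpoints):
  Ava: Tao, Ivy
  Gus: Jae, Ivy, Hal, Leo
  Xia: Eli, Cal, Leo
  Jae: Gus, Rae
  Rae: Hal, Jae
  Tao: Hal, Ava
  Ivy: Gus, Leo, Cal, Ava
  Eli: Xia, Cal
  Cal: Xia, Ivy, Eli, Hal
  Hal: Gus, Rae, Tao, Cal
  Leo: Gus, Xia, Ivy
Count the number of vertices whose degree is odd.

2

Degrees: Ava:2, Gus:4, Xia:3, Jae:2, Rae:2, Tao:2, Ivy:4, Eli:2, Cal:4, Hal:4, Leo:3
Odd-degree vertices: Xia, Leo.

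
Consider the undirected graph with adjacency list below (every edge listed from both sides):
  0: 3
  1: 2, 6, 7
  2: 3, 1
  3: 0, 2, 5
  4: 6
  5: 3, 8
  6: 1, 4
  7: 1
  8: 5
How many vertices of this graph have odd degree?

Degrees: 0:1, 1:3, 2:2, 3:3, 4:1, 5:2, 6:2, 7:1, 8:1
Odd-degree vertices: 0, 1, 3, 4, 7, 8.

6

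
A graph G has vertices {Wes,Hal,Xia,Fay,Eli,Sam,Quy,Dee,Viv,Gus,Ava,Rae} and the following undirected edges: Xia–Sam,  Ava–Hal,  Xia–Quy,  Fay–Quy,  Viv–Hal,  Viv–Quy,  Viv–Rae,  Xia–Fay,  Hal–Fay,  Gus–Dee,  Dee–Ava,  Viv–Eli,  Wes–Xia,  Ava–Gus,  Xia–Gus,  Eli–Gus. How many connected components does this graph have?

Component: {Wes, Hal, Xia, Fay, Eli, Sam, Quy, Dee, Viv, Gus, Ava, Rae}

1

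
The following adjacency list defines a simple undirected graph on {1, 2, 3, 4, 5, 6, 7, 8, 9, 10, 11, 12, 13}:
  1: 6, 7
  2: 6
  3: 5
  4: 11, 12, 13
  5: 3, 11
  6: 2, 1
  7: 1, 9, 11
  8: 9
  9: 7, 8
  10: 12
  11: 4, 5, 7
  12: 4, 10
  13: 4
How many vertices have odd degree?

8

Degrees: 1:2, 2:1, 3:1, 4:3, 5:2, 6:2, 7:3, 8:1, 9:2, 10:1, 11:3, 12:2, 13:1
Odd-degree vertices: 2, 3, 4, 7, 8, 10, 11, 13.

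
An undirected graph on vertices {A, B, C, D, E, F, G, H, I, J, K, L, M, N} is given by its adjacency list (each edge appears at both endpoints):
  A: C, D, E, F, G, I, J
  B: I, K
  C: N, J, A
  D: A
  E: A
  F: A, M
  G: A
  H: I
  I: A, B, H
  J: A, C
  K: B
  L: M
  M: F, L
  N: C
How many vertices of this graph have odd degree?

10

Degrees: A:7, B:2, C:3, D:1, E:1, F:2, G:1, H:1, I:3, J:2, K:1, L:1, M:2, N:1
Odd-degree vertices: A, C, D, E, G, H, I, K, L, N.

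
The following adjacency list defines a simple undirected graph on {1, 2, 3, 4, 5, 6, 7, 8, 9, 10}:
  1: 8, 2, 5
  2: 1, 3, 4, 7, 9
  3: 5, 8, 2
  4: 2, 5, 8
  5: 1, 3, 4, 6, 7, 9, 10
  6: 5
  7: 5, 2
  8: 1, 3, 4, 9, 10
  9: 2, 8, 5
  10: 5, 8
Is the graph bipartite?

Yes

Partition the vertices as {2, 5, 8} vs {1, 3, 4, 6, 7, 9, 10}. Each listed edge has one endpoint in each part, so the graph is bipartite.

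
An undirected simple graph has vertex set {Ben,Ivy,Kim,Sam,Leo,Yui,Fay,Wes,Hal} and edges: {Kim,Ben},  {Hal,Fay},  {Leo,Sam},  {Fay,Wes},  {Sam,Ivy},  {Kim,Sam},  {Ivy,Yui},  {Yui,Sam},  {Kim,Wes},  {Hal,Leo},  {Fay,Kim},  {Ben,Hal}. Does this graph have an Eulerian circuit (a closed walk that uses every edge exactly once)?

No

Degrees: Ben:2, Ivy:2, Kim:4, Sam:4, Leo:2, Yui:2, Fay:3, Wes:2, Hal:3
Vertices with odd degree: Fay, Hal. An Eulerian circuit requires all degrees even.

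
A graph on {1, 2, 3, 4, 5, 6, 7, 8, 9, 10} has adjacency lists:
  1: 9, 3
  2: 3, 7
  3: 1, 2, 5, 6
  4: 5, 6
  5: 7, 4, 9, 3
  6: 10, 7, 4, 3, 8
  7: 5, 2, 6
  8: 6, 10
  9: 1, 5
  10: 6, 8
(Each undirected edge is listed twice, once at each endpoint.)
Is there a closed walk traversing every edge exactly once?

No

Degrees: 1:2, 2:2, 3:4, 4:2, 5:4, 6:5, 7:3, 8:2, 9:2, 10:2
6, 7 have odd degree; an Eulerian circuit needs every degree to be even, so none exists.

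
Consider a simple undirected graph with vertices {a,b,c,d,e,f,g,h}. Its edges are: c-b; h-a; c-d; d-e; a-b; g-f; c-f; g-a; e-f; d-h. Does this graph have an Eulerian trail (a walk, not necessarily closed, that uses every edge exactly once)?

No

Degrees: a:3, b:2, c:3, d:3, e:2, f:3, g:2, h:2
Odd-degree vertices: a, c, d, f (4 total).
An Eulerian trail requires 0 or 2 odd-degree vertices; here there are 4.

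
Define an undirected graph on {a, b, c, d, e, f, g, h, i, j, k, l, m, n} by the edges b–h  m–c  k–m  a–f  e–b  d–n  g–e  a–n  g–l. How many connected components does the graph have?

5

Component: {i}
Component: {j}
Component: {c, k, m}
Component: {a, d, f, n}
Component: {b, e, g, h, l}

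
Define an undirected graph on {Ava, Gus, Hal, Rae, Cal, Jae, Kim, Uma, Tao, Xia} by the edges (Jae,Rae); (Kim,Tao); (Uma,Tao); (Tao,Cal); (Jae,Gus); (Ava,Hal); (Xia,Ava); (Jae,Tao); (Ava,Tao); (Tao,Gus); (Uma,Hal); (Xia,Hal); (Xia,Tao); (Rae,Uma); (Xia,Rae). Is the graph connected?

Yes

A breadth-first search from Ava visits Ava, Tao, Hal, Xia, Kim, Uma, Gus, Cal, Jae, Rae — all 10 vertices — so the graph is connected.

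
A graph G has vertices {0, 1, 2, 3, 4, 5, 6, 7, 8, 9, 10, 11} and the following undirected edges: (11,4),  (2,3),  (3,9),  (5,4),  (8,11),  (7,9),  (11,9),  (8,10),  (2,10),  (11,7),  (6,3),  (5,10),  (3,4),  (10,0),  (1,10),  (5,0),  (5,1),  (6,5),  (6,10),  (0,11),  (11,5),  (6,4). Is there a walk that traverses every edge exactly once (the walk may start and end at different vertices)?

Degrees: 0:3, 1:2, 2:2, 3:4, 4:4, 5:6, 6:4, 7:2, 8:2, 9:3, 10:6, 11:6
Odd-degree vertices: 0, 9 (2 total).
With 2 odd-degree vertices and all edges in one connected piece, an Eulerian trail exists (from 0 to 9).

Yes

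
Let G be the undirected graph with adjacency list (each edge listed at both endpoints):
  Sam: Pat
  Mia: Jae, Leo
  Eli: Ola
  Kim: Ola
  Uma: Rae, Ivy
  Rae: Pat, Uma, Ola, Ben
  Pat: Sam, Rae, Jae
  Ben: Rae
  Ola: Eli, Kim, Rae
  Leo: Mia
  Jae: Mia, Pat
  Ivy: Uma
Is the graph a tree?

Yes

|V| = 12, |E| = 11.
Connected and |E| = |V| - 1, which characterizes a tree.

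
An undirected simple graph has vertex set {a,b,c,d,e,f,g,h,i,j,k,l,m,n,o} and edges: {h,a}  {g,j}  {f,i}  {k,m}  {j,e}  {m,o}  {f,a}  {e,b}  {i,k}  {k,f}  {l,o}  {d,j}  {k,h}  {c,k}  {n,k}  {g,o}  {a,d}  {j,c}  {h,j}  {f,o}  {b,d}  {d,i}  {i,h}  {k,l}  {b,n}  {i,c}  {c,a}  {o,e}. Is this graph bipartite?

No

The cycle f-i-k-f has length 3, which is odd, so the graph is not bipartite.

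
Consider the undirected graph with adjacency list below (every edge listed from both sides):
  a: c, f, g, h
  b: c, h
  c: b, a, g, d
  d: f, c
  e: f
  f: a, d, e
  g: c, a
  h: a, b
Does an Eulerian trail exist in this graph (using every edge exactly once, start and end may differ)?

Degrees: a:4, b:2, c:4, d:2, e:1, f:3, g:2, h:2
Odd-degree vertices: e, f (2 total).
With 2 odd-degree vertices and all edges in one connected piece, an Eulerian trail exists (from e to f).

Yes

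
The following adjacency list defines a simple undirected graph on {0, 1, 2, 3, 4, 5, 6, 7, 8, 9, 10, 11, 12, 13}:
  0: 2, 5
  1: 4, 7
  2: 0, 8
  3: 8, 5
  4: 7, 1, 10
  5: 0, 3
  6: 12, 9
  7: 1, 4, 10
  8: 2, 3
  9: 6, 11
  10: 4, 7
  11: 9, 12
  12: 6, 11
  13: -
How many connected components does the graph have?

Component: {13}
Component: {1, 4, 7, 10}
Component: {6, 9, 11, 12}
Component: {0, 2, 3, 5, 8}

4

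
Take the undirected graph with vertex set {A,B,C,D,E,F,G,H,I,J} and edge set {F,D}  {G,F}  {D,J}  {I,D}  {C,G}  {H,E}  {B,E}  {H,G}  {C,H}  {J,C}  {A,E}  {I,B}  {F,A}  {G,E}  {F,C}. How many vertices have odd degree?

2

Degrees: A:2, B:2, C:4, D:3, E:4, F:4, G:4, H:3, I:2, J:2
Odd-degree vertices: D, H.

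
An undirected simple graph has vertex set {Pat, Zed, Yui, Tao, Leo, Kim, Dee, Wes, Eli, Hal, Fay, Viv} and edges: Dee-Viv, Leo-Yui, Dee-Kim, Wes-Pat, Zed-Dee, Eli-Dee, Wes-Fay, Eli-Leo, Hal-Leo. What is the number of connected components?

3

Component: {Tao}
Component: {Pat, Wes, Fay}
Component: {Zed, Yui, Leo, Kim, Dee, Eli, Hal, Viv}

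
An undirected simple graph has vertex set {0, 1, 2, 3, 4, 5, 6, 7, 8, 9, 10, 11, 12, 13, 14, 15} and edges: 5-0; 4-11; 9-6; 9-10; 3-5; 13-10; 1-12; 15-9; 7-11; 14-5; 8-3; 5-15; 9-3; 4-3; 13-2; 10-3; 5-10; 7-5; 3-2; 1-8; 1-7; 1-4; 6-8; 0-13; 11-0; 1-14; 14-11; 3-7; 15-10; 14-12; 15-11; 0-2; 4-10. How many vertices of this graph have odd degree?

Degrees: 0:4, 1:5, 2:3, 3:7, 4:4, 5:6, 6:2, 7:4, 8:3, 9:4, 10:6, 11:5, 12:2, 13:3, 14:4, 15:4
Odd-degree vertices: 1, 2, 3, 8, 11, 13.

6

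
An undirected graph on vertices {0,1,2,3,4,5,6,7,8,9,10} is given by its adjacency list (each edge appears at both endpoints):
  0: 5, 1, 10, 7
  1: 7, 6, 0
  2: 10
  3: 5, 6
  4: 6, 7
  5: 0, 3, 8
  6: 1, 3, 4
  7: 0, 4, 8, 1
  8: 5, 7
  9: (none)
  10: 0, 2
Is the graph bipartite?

No

7-1-0-7 is an odd cycle (length 3), and a bipartite graph can contain only even cycles.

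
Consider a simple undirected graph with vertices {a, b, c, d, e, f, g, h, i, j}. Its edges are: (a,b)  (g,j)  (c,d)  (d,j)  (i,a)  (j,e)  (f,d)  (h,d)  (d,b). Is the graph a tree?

The graph has 10 vertices and 9 edges.
It is connected with exactly 9 edges, hence acyclic — it is a tree.

Yes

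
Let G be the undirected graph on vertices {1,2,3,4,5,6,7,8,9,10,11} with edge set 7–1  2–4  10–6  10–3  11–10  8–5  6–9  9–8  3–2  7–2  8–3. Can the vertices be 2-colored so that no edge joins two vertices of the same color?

The cycle 6-9-8-3-10-6 has length 5, which is odd, so the graph is not bipartite.

No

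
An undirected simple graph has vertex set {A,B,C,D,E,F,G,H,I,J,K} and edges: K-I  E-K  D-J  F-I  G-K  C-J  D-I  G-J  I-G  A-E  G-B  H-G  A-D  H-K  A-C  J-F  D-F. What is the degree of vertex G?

5

Neighbors of G: B, H, I, J, K.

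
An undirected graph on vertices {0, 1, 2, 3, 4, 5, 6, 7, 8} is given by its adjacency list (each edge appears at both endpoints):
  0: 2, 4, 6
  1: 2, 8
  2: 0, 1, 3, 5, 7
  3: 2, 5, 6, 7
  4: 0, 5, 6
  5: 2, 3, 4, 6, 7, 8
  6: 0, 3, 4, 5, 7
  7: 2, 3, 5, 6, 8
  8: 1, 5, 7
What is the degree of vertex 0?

Neighbors of 0: 2, 4, 6.

3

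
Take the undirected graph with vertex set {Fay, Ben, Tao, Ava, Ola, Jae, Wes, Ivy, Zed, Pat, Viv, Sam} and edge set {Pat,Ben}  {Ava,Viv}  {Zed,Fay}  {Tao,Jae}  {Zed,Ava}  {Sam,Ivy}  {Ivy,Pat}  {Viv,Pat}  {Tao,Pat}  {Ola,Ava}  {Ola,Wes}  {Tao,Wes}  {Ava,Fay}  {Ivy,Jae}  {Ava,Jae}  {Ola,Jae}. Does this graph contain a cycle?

Yes

|V| = 12, |E| = 16, number of components = 1.
One cycle is Ava-Ola-Wes-Tao-Pat-Viv-Ava.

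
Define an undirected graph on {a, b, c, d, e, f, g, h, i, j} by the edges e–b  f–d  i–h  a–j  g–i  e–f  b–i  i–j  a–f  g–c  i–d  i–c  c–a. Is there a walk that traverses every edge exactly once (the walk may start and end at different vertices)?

No

Degrees: a:3, b:2, c:3, d:2, e:2, f:3, g:2, h:1, i:6, j:2
Odd-degree vertices: a, c, f, h (4 total).
An Eulerian trail requires 0 or 2 odd-degree vertices; here there are 4.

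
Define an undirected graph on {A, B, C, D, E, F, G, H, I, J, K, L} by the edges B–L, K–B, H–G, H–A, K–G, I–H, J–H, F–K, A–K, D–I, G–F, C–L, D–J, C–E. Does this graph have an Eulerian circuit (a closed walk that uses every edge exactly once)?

Degrees: A:2, B:2, C:2, D:2, E:1, F:2, G:3, H:4, I:2, J:2, K:4, L:2
E, G have odd degree; an Eulerian circuit needs every degree to be even, so none exists.

No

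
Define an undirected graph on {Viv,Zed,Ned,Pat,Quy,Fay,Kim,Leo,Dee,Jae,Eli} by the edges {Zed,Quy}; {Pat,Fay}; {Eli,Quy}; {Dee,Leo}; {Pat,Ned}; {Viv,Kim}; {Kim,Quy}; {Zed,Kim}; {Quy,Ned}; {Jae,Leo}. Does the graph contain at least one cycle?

Yes

The graph has 11 vertices, 10 edges, and 2 connected components.
One cycle is Kim-Zed-Quy-Kim.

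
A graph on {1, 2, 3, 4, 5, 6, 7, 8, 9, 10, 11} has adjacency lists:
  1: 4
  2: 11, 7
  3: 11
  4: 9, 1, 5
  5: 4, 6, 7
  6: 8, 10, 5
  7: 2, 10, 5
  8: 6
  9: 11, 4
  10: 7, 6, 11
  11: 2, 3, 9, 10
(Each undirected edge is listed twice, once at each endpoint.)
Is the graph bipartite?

Partition the vertices as {4, 6, 7, 11} vs {1, 2, 3, 5, 8, 9, 10}. Each listed edge has one endpoint in each part, so the graph is bipartite.

Yes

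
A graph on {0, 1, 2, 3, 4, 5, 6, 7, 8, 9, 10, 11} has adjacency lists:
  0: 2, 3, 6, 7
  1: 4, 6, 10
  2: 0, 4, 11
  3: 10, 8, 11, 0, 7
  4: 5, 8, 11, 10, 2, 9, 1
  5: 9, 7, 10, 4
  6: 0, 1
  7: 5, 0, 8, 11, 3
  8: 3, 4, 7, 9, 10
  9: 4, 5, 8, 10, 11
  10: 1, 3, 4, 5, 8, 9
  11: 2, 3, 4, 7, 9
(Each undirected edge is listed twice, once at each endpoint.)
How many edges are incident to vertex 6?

Neighbors of 6: 0, 1.

2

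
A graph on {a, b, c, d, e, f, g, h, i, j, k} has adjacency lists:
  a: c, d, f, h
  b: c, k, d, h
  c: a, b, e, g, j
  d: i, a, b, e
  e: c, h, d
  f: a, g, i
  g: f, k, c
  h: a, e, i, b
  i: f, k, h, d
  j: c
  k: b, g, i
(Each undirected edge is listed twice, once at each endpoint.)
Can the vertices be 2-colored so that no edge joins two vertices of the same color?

Yes

A valid 2-coloring puts {c, d, f, h, k} on one side and {a, b, e, g, i, j} on the other; every edge crosses between the two sides.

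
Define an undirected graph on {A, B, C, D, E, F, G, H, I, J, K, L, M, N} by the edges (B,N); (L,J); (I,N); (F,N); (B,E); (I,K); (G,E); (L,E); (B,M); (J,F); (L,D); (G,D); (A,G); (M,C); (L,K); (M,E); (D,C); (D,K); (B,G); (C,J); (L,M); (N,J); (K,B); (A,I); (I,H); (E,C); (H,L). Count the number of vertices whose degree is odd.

2

Degrees: A:2, B:5, C:4, D:4, E:5, F:2, G:4, H:2, I:4, J:4, K:4, L:6, M:4, N:4
Odd-degree vertices: B, E.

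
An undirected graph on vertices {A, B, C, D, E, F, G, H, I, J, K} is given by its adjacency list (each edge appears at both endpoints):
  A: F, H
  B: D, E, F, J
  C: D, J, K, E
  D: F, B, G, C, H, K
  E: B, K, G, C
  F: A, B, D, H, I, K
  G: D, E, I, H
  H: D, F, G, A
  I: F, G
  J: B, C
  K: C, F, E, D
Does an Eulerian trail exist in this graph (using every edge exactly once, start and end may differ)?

Yes

Degrees: A:2, B:4, C:4, D:6, E:4, F:6, G:4, H:4, I:2, J:2, K:4
Odd-degree vertices: none (0 total).
With 0 odd-degree vertices and all edges in one connected piece, an Eulerian trail exists.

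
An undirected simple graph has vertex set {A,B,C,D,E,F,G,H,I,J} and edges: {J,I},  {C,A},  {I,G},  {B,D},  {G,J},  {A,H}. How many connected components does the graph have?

5

Component: {E}
Component: {F}
Component: {B, D}
Component: {A, C, H}
Component: {G, I, J}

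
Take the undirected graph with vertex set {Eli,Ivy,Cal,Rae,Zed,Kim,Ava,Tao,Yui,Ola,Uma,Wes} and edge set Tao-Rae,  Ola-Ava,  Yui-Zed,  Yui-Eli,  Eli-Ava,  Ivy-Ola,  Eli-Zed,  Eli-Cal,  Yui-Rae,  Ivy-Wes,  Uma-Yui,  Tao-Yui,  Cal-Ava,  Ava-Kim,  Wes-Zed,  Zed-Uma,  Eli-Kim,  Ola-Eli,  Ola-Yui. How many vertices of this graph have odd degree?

0

Degrees: Eli:6, Ivy:2, Cal:2, Rae:2, Zed:4, Kim:2, Ava:4, Tao:2, Yui:6, Ola:4, Uma:2, Wes:2
Odd-degree vertices: none.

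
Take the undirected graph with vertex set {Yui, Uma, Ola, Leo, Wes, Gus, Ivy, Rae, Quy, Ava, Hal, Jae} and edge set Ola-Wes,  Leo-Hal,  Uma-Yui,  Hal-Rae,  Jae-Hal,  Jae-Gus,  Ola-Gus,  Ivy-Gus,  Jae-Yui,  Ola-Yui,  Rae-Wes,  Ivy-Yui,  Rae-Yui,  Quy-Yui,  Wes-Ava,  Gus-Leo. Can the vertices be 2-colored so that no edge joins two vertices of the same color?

Partition the vertices as {Uma, Ola, Leo, Ivy, Rae, Quy, Ava, Jae} vs {Yui, Wes, Gus, Hal}. Each listed edge has one endpoint in each part, so the graph is bipartite.

Yes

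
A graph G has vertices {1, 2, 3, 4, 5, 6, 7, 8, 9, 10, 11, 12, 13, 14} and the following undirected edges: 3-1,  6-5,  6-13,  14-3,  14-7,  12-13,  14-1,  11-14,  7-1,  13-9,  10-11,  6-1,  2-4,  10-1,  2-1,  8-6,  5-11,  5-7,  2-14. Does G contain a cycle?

The graph has 14 vertices, 19 edges, and 1 connected component.
Since 19 > 14 - 1, a cycle must exist; for instance 1-6-5-7-14-1.

Yes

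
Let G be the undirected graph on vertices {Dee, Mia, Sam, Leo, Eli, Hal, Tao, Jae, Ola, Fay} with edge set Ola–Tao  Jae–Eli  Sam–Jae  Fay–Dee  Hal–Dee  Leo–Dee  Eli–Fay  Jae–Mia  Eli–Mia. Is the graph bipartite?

No

The cycle Jae-Mia-Eli-Jae has length 3, which is odd, so the graph is not bipartite.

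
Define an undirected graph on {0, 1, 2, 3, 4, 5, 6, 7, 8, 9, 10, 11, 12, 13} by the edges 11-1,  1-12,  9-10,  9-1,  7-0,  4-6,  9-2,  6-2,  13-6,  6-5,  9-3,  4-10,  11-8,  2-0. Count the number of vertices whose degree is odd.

8

Degrees: 0:2, 1:3, 2:3, 3:1, 4:2, 5:1, 6:4, 7:1, 8:1, 9:4, 10:2, 11:2, 12:1, 13:1
Odd-degree vertices: 1, 2, 3, 5, 7, 8, 12, 13.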